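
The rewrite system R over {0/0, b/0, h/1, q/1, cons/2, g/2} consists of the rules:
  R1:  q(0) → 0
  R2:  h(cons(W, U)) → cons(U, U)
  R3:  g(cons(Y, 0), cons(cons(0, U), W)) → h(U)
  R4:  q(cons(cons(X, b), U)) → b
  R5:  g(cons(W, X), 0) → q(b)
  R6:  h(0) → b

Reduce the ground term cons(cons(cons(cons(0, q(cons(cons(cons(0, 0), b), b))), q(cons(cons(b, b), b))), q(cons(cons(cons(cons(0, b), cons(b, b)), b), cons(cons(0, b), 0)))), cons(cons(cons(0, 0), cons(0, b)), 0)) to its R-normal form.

1. cons(cons(cons(cons(0, q(cons(cons(cons(0, 0), b), b))), q(cons(cons(b, b), b))), q(cons(cons(cons(cons(0, b), cons(b, b)), b), cons(cons(0, b), 0)))), cons(cons(cons(0, 0), cons(0, b)), 0))  →  cons(cons(cons(cons(0, b), q(cons(cons(b, b), b))), q(cons(cons(cons(cons(0, b), cons(b, b)), b), cons(cons(0, b), 0)))), cons(cons(cons(0, 0), cons(0, b)), 0))   [R4 at 1.1.1.2]
2. cons(cons(cons(cons(0, b), q(cons(cons(b, b), b))), q(cons(cons(cons(cons(0, b), cons(b, b)), b), cons(cons(0, b), 0)))), cons(cons(cons(0, 0), cons(0, b)), 0))  →  cons(cons(cons(cons(0, b), b), q(cons(cons(cons(cons(0, b), cons(b, b)), b), cons(cons(0, b), 0)))), cons(cons(cons(0, 0), cons(0, b)), 0))   [R4 at 1.1.2]
3. cons(cons(cons(cons(0, b), b), q(cons(cons(cons(cons(0, b), cons(b, b)), b), cons(cons(0, b), 0)))), cons(cons(cons(0, 0), cons(0, b)), 0))  →  cons(cons(cons(cons(0, b), b), b), cons(cons(cons(0, 0), cons(0, b)), 0))   [R4 at 1.2]

cons(cons(cons(cons(0, b), b), b), cons(cons(cons(0, 0), cons(0, b)), 0))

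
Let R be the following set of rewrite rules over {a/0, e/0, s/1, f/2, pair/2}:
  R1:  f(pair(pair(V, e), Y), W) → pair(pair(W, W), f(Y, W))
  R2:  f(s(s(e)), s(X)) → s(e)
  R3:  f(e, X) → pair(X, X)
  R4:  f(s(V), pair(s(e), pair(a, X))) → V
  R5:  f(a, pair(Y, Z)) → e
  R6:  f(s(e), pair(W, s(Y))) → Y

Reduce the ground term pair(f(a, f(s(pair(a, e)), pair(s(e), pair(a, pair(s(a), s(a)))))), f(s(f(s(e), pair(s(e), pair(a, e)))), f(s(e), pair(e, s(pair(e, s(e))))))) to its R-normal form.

pair(e, e)

1. pair(f(a, f(s(pair(a, e)), pair(s(e), pair(a, pair(s(a), s(a)))))), f(s(f(s(e), pair(s(e), pair(a, e)))), f(s(e), pair(e, s(pair(e, s(e)))))))  →  pair(f(a, pair(a, e)), f(s(f(s(e), pair(s(e), pair(a, e)))), f(s(e), pair(e, s(pair(e, s(e)))))))   [R4 at 1.2]
2. pair(f(a, pair(a, e)), f(s(f(s(e), pair(s(e), pair(a, e)))), f(s(e), pair(e, s(pair(e, s(e)))))))  →  pair(e, f(s(f(s(e), pair(s(e), pair(a, e)))), f(s(e), pair(e, s(pair(e, s(e)))))))   [R5 at 1]
3. pair(e, f(s(f(s(e), pair(s(e), pair(a, e)))), f(s(e), pair(e, s(pair(e, s(e)))))))  →  pair(e, f(s(e), f(s(e), pair(e, s(pair(e, s(e)))))))   [R4 at 2.1.1]
4. pair(e, f(s(e), f(s(e), pair(e, s(pair(e, s(e)))))))  →  pair(e, f(s(e), pair(e, s(e))))   [R6 at 2.2]
5. pair(e, f(s(e), pair(e, s(e))))  →  pair(e, e)   [R6 at 2]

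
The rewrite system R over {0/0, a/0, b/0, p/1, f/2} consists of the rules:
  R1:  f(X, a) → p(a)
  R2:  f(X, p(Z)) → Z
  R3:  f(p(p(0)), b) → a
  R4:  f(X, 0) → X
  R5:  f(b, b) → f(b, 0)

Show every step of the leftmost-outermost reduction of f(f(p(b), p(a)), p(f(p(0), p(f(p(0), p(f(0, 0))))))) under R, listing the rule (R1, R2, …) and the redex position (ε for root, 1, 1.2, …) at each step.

1. f(f(p(b), p(a)), p(f(p(0), p(f(p(0), p(f(0, 0)))))))  →  f(p(0), p(f(p(0), p(f(0, 0)))))   [R2 at ε]
2. f(p(0), p(f(p(0), p(f(0, 0)))))  →  f(p(0), p(f(0, 0)))   [R2 at ε]
3. f(p(0), p(f(0, 0)))  →  f(0, 0)   [R2 at ε]
4. f(0, 0)  →  0   [R4 at ε]

0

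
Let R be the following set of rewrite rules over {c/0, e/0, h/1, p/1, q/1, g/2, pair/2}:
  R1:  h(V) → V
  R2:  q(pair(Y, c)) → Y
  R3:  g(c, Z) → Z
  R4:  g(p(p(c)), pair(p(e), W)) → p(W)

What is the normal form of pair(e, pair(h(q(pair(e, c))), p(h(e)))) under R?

pair(e, pair(e, p(e)))

1. pair(e, pair(h(q(pair(e, c))), p(h(e))))  →  pair(e, pair(q(pair(e, c)), p(h(e))))   [R1 at 2.1]
2. pair(e, pair(q(pair(e, c)), p(h(e))))  →  pair(e, pair(e, p(h(e))))   [R2 at 2.1]
3. pair(e, pair(e, p(h(e))))  →  pair(e, pair(e, p(e)))   [R1 at 2.2.1]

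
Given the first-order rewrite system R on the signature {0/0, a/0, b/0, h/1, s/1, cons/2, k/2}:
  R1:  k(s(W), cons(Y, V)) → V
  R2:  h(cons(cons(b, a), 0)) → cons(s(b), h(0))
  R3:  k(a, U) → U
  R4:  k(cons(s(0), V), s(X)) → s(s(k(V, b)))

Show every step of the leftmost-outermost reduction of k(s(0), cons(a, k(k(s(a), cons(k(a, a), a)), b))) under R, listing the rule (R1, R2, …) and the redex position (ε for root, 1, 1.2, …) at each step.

1. k(s(0), cons(a, k(k(s(a), cons(k(a, a), a)), b)))  →  k(k(s(a), cons(k(a, a), a)), b)   [R1 at ε]
2. k(k(s(a), cons(k(a, a), a)), b)  →  k(a, b)   [R1 at 1]
3. k(a, b)  →  b   [R3 at ε]

b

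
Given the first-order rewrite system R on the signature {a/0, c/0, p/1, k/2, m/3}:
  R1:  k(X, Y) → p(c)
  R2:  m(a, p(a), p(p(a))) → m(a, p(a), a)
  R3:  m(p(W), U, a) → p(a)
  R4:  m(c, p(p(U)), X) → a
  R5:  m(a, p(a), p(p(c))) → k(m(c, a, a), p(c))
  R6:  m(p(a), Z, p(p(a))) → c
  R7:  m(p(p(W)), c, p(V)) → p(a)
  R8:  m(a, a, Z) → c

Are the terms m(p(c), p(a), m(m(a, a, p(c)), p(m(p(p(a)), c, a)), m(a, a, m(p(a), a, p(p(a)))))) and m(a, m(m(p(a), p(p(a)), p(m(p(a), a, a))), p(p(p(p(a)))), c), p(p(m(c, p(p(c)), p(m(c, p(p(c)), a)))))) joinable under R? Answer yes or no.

Reduce t₁ = m(p(c), p(a), m(m(a, a, p(c)), p(m(p(p(a)), c, a)), m(a, a, m(p(a), a, p(p(a)))))):
1. m(p(c), p(a), m(m(a, a, p(c)), p(m(p(p(a)), c, a)), m(a, a, m(p(a), a, p(p(a))))))  →  m(p(c), p(a), m(c, p(m(p(p(a)), c, a)), m(a, a, m(p(a), a, p(p(a))))))   [R8 at 3.1]
2. m(p(c), p(a), m(c, p(m(p(p(a)), c, a)), m(a, a, m(p(a), a, p(p(a))))))  →  m(p(c), p(a), m(c, p(p(a)), m(a, a, m(p(a), a, p(p(a))))))   [R3 at 3.2.1]
3. m(p(c), p(a), m(c, p(p(a)), m(a, a, m(p(a), a, p(p(a))))))  →  m(p(c), p(a), a)   [R4 at 3]
4. m(p(c), p(a), a)  →  p(a)   [R3 at ε]

Reduce t₂ = m(a, m(m(p(a), p(p(a)), p(m(p(a), a, a))), p(p(p(p(a)))), c), p(p(m(c, p(p(c)), p(m(c, p(p(c)), a)))))):
1. m(a, m(m(p(a), p(p(a)), p(m(p(a), a, a))), p(p(p(p(a)))), c), p(p(m(c, p(p(c)), p(m(c, p(p(c)), a))))))  →  m(a, m(m(p(a), p(p(a)), p(p(a))), p(p(p(p(a)))), c), p(p(m(c, p(p(c)), p(m(c, p(p(c)), a))))))   [R3 at 2.1.3.1]
2. m(a, m(m(p(a), p(p(a)), p(p(a))), p(p(p(p(a)))), c), p(p(m(c, p(p(c)), p(m(c, p(p(c)), a))))))  →  m(a, m(c, p(p(p(p(a)))), c), p(p(m(c, p(p(c)), p(m(c, p(p(c)), a))))))   [R6 at 2.1]
3. m(a, m(c, p(p(p(p(a)))), c), p(p(m(c, p(p(c)), p(m(c, p(p(c)), a))))))  →  m(a, a, p(p(m(c, p(p(c)), p(m(c, p(p(c)), a))))))   [R4 at 2]
4. m(a, a, p(p(m(c, p(p(c)), p(m(c, p(p(c)), a))))))  →  c   [R8 at ε]

no — NF(t₁) = p(a), NF(t₂) = c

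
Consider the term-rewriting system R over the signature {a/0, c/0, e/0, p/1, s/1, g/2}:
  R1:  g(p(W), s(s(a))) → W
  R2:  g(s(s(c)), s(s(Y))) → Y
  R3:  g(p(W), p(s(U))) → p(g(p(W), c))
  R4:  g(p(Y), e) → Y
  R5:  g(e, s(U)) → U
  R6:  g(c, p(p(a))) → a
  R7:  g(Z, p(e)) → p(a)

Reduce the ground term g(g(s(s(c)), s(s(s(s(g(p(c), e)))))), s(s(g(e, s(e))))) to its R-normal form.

1. g(g(s(s(c)), s(s(s(s(g(p(c), e)))))), s(s(g(e, s(e)))))  →  g(s(s(g(p(c), e))), s(s(g(e, s(e)))))   [R2 at 1]
2. g(s(s(g(p(c), e))), s(s(g(e, s(e)))))  →  g(s(s(c)), s(s(g(e, s(e)))))   [R4 at 1.1.1]
3. g(s(s(c)), s(s(g(e, s(e)))))  →  g(e, s(e))   [R2 at ε]
4. g(e, s(e))  →  e   [R5 at ε]

e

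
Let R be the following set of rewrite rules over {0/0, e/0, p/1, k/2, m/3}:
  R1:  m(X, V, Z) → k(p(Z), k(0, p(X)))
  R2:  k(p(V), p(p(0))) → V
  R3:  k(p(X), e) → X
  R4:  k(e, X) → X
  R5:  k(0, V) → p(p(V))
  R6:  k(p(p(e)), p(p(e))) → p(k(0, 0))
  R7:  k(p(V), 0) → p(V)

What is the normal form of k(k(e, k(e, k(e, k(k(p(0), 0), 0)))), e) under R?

0

1. k(k(e, k(e, k(e, k(k(p(0), 0), 0)))), e)  →  k(k(e, k(e, k(k(p(0), 0), 0))), e)   [R4 at 1]
2. k(k(e, k(e, k(k(p(0), 0), 0))), e)  →  k(k(e, k(k(p(0), 0), 0)), e)   [R4 at 1]
3. k(k(e, k(k(p(0), 0), 0)), e)  →  k(k(k(p(0), 0), 0), e)   [R4 at 1]
4. k(k(k(p(0), 0), 0), e)  →  k(k(p(0), 0), e)   [R7 at 1.1]
5. k(k(p(0), 0), e)  →  k(p(0), e)   [R7 at 1]
6. k(p(0), e)  →  0   [R3 at ε]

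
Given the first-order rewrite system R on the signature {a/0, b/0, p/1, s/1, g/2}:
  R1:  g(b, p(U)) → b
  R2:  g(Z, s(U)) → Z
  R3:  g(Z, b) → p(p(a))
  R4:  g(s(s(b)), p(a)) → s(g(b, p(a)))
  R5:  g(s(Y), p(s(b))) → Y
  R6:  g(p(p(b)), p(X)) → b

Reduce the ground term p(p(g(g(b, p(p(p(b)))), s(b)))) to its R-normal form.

p(p(b))

1. p(p(g(g(b, p(p(p(b)))), s(b))))  →  p(p(g(b, p(p(p(b))))))   [R2 at 1.1]
2. p(p(g(b, p(p(p(b))))))  →  p(p(b))   [R1 at 1.1]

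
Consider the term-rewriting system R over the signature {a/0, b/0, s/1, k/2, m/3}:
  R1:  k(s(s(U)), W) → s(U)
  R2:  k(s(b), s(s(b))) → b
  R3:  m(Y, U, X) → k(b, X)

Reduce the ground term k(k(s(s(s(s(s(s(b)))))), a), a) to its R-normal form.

1. k(k(s(s(s(s(s(s(b)))))), a), a)  →  k(s(s(s(s(s(b))))), a)   [R1 at 1]
2. k(s(s(s(s(s(b))))), a)  →  s(s(s(s(b))))   [R1 at ε]

s(s(s(s(b))))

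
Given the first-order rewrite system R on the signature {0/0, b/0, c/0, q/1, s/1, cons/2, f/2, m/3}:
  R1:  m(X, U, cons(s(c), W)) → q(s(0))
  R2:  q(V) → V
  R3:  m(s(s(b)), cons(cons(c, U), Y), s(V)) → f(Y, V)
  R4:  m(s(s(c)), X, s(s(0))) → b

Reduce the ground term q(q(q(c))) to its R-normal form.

c

1. q(q(q(c)))  →  q(q(c))   [R2 at ε]
2. q(q(c))  →  q(c)   [R2 at ε]
3. q(c)  →  c   [R2 at ε]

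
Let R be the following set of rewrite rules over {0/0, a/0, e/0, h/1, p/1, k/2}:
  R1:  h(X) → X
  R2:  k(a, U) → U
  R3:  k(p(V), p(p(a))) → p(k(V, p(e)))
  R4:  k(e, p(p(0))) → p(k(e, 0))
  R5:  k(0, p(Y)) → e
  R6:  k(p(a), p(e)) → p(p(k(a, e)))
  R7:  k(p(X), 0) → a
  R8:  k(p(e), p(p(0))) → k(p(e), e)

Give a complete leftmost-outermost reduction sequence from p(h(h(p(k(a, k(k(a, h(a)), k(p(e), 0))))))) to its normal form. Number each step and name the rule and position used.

1. p(h(h(p(k(a, k(k(a, h(a)), k(p(e), 0)))))))  →  p(h(p(k(a, k(k(a, h(a)), k(p(e), 0))))))   [R1 at 1]
2. p(h(p(k(a, k(k(a, h(a)), k(p(e), 0))))))  →  p(p(k(a, k(k(a, h(a)), k(p(e), 0)))))   [R1 at 1]
3. p(p(k(a, k(k(a, h(a)), k(p(e), 0)))))  →  p(p(k(k(a, h(a)), k(p(e), 0))))   [R2 at 1.1]
4. p(p(k(k(a, h(a)), k(p(e), 0))))  →  p(p(k(h(a), k(p(e), 0))))   [R2 at 1.1.1]
5. p(p(k(h(a), k(p(e), 0))))  →  p(p(k(a, k(p(e), 0))))   [R1 at 1.1.1]
6. p(p(k(a, k(p(e), 0))))  →  p(p(k(p(e), 0)))   [R2 at 1.1]
7. p(p(k(p(e), 0)))  →  p(p(a))   [R7 at 1.1]

p(p(a))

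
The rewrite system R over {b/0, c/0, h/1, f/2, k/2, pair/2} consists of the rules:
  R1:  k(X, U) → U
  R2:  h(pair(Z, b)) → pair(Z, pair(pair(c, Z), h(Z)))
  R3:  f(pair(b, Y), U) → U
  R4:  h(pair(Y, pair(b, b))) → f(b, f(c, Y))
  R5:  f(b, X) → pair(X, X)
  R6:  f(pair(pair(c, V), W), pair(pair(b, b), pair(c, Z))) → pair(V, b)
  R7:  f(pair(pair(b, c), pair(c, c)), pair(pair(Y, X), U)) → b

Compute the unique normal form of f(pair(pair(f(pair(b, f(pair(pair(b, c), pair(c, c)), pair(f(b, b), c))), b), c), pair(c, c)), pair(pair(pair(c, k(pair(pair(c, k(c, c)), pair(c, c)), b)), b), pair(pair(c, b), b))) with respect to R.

b

1. f(pair(pair(f(pair(b, f(pair(pair(b, c), pair(c, c)), pair(f(b, b), c))), b), c), pair(c, c)), pair(pair(pair(c, k(pair(pair(c, k(c, c)), pair(c, c)), b)), b), pair(pair(c, b), b)))  →  f(pair(pair(b, c), pair(c, c)), pair(pair(pair(c, k(pair(pair(c, k(c, c)), pair(c, c)), b)), b), pair(pair(c, b), b)))   [R3 at 1.1.1]
2. f(pair(pair(b, c), pair(c, c)), pair(pair(pair(c, k(pair(pair(c, k(c, c)), pair(c, c)), b)), b), pair(pair(c, b), b)))  →  b   [R7 at ε]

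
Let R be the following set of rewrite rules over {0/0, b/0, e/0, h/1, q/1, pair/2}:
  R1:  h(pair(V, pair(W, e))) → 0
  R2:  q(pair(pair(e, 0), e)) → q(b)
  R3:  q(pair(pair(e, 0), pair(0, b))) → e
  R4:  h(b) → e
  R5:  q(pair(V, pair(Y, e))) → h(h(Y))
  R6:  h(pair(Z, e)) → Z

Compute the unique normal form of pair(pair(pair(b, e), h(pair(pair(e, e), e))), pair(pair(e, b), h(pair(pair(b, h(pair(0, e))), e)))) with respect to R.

pair(pair(pair(b, e), pair(e, e)), pair(pair(e, b), pair(b, 0)))

1. pair(pair(pair(b, e), h(pair(pair(e, e), e))), pair(pair(e, b), h(pair(pair(b, h(pair(0, e))), e))))  →  pair(pair(pair(b, e), pair(e, e)), pair(pair(e, b), h(pair(pair(b, h(pair(0, e))), e))))   [R6 at 1.2]
2. pair(pair(pair(b, e), pair(e, e)), pair(pair(e, b), h(pair(pair(b, h(pair(0, e))), e))))  →  pair(pair(pair(b, e), pair(e, e)), pair(pair(e, b), pair(b, h(pair(0, e)))))   [R6 at 2.2]
3. pair(pair(pair(b, e), pair(e, e)), pair(pair(e, b), pair(b, h(pair(0, e)))))  →  pair(pair(pair(b, e), pair(e, e)), pair(pair(e, b), pair(b, 0)))   [R6 at 2.2.2]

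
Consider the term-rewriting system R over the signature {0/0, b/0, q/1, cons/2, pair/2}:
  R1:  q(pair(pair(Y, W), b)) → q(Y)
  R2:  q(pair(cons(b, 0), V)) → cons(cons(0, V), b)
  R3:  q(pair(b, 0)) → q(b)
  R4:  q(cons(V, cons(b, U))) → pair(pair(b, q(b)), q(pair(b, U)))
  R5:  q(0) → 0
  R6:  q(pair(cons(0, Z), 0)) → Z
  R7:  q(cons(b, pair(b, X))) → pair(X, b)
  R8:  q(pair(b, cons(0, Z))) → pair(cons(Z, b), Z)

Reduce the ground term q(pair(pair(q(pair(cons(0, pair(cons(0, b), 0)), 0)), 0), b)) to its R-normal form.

1. q(pair(pair(q(pair(cons(0, pair(cons(0, b), 0)), 0)), 0), b))  →  q(q(pair(cons(0, pair(cons(0, b), 0)), 0)))   [R1 at ε]
2. q(q(pair(cons(0, pair(cons(0, b), 0)), 0)))  →  q(pair(cons(0, b), 0))   [R6 at 1]
3. q(pair(cons(0, b), 0))  →  b   [R6 at ε]

b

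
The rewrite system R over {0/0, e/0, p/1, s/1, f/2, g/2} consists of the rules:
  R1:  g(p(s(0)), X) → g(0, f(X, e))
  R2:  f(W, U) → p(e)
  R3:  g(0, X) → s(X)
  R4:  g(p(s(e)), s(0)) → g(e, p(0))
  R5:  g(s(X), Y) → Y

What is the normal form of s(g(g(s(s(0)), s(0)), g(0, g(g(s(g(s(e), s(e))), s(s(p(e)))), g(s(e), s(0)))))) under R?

1. s(g(g(s(s(0)), s(0)), g(0, g(g(s(g(s(e), s(e))), s(s(p(e)))), g(s(e), s(0))))))  →  s(g(s(0), g(0, g(g(s(g(s(e), s(e))), s(s(p(e)))), g(s(e), s(0))))))   [R5 at 1.1]
2. s(g(s(0), g(0, g(g(s(g(s(e), s(e))), s(s(p(e)))), g(s(e), s(0))))))  →  s(g(0, g(g(s(g(s(e), s(e))), s(s(p(e)))), g(s(e), s(0)))))   [R5 at 1]
3. s(g(0, g(g(s(g(s(e), s(e))), s(s(p(e)))), g(s(e), s(0)))))  →  s(s(g(g(s(g(s(e), s(e))), s(s(p(e)))), g(s(e), s(0)))))   [R3 at 1]
4. s(s(g(g(s(g(s(e), s(e))), s(s(p(e)))), g(s(e), s(0)))))  →  s(s(g(s(s(p(e))), g(s(e), s(0)))))   [R5 at 1.1.1]
5. s(s(g(s(s(p(e))), g(s(e), s(0)))))  →  s(s(g(s(e), s(0))))   [R5 at 1.1]
6. s(s(g(s(e), s(0))))  →  s(s(s(0)))   [R5 at 1.1]

s(s(s(0)))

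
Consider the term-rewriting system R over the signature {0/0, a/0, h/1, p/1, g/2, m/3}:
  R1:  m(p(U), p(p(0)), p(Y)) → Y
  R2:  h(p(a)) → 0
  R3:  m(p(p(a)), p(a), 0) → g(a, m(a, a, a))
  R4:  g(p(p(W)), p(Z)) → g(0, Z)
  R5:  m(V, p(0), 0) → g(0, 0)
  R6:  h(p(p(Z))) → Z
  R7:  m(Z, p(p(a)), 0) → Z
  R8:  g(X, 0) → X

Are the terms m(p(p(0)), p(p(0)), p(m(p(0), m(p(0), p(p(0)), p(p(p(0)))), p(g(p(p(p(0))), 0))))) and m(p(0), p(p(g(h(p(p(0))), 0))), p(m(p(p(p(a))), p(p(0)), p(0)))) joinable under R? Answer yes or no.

no — NF(t₁) = p(p(p(0))), NF(t₂) = 0

Reduce t₁ = m(p(p(0)), p(p(0)), p(m(p(0), m(p(0), p(p(0)), p(p(p(0)))), p(g(p(p(p(0))), 0))))):
1. m(p(p(0)), p(p(0)), p(m(p(0), m(p(0), p(p(0)), p(p(p(0)))), p(g(p(p(p(0))), 0)))))  →  m(p(0), m(p(0), p(p(0)), p(p(p(0)))), p(g(p(p(p(0))), 0)))   [R1 at ε]
2. m(p(0), m(p(0), p(p(0)), p(p(p(0)))), p(g(p(p(p(0))), 0)))  →  m(p(0), p(p(0)), p(g(p(p(p(0))), 0)))   [R1 at 2]
3. m(p(0), p(p(0)), p(g(p(p(p(0))), 0)))  →  g(p(p(p(0))), 0)   [R1 at ε]
4. g(p(p(p(0))), 0)  →  p(p(p(0)))   [R8 at ε]

Reduce t₂ = m(p(0), p(p(g(h(p(p(0))), 0))), p(m(p(p(p(a))), p(p(0)), p(0)))):
1. m(p(0), p(p(g(h(p(p(0))), 0))), p(m(p(p(p(a))), p(p(0)), p(0))))  →  m(p(0), p(p(h(p(p(0))))), p(m(p(p(p(a))), p(p(0)), p(0))))   [R8 at 2.1.1]
2. m(p(0), p(p(h(p(p(0))))), p(m(p(p(p(a))), p(p(0)), p(0))))  →  m(p(0), p(p(0)), p(m(p(p(p(a))), p(p(0)), p(0))))   [R6 at 2.1.1]
3. m(p(0), p(p(0)), p(m(p(p(p(a))), p(p(0)), p(0))))  →  m(p(p(p(a))), p(p(0)), p(0))   [R1 at ε]
4. m(p(p(p(a))), p(p(0)), p(0))  →  0   [R1 at ε]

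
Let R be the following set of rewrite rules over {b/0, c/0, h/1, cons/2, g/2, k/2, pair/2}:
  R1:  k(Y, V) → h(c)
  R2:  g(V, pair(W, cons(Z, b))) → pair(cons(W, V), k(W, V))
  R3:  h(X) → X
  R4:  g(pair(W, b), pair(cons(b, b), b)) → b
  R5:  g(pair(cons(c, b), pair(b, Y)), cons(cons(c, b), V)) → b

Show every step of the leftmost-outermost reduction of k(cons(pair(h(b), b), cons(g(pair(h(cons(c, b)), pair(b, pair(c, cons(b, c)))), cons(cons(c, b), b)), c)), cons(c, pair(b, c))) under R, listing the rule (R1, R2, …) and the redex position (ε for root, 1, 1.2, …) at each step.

1. k(cons(pair(h(b), b), cons(g(pair(h(cons(c, b)), pair(b, pair(c, cons(b, c)))), cons(cons(c, b), b)), c)), cons(c, pair(b, c)))  →  h(c)   [R1 at ε]
2. h(c)  →  c   [R3 at ε]

c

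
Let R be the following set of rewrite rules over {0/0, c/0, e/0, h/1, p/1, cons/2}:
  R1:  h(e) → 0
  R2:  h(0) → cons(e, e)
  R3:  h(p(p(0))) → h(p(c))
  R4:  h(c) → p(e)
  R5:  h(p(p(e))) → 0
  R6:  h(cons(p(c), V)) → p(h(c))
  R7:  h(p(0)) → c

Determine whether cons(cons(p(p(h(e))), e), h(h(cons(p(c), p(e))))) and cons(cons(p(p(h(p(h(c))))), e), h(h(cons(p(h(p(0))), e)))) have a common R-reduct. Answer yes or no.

Reduce t₁ = cons(cons(p(p(h(e))), e), h(h(cons(p(c), p(e))))):
1. cons(cons(p(p(h(e))), e), h(h(cons(p(c), p(e)))))  →  cons(cons(p(p(0)), e), h(h(cons(p(c), p(e)))))   [R1 at 1.1.1.1]
2. cons(cons(p(p(0)), e), h(h(cons(p(c), p(e)))))  →  cons(cons(p(p(0)), e), h(p(h(c))))   [R6 at 2.1]
3. cons(cons(p(p(0)), e), h(p(h(c))))  →  cons(cons(p(p(0)), e), h(p(p(e))))   [R4 at 2.1.1]
4. cons(cons(p(p(0)), e), h(p(p(e))))  →  cons(cons(p(p(0)), e), 0)   [R5 at 2]

Reduce t₂ = cons(cons(p(p(h(p(h(c))))), e), h(h(cons(p(h(p(0))), e)))):
1. cons(cons(p(p(h(p(h(c))))), e), h(h(cons(p(h(p(0))), e))))  →  cons(cons(p(p(h(p(p(e))))), e), h(h(cons(p(h(p(0))), e))))   [R4 at 1.1.1.1.1.1]
2. cons(cons(p(p(h(p(p(e))))), e), h(h(cons(p(h(p(0))), e))))  →  cons(cons(p(p(0)), e), h(h(cons(p(h(p(0))), e))))   [R5 at 1.1.1.1]
3. cons(cons(p(p(0)), e), h(h(cons(p(h(p(0))), e))))  →  cons(cons(p(p(0)), e), h(h(cons(p(c), e))))   [R7 at 2.1.1.1.1]
4. cons(cons(p(p(0)), e), h(h(cons(p(c), e))))  →  cons(cons(p(p(0)), e), h(p(h(c))))   [R6 at 2.1]
5. cons(cons(p(p(0)), e), h(p(h(c))))  →  cons(cons(p(p(0)), e), h(p(p(e))))   [R4 at 2.1.1]
6. cons(cons(p(p(0)), e), h(p(p(e))))  →  cons(cons(p(p(0)), e), 0)   [R5 at 2]

yes — NF(t₁) = cons(cons(p(p(0)), e), 0), NF(t₂) = cons(cons(p(p(0)), e), 0)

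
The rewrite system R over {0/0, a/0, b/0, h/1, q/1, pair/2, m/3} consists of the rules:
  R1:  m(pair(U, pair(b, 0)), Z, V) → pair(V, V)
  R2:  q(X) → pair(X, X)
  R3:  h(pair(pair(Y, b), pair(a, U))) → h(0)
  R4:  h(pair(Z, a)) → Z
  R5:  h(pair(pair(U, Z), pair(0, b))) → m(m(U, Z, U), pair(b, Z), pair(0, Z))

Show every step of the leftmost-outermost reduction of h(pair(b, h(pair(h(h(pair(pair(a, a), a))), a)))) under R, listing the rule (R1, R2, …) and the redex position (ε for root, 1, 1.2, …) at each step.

1. h(pair(b, h(pair(h(h(pair(pair(a, a), a))), a))))  →  h(pair(b, h(h(pair(pair(a, a), a)))))   [R4 at 1.2]
2. h(pair(b, h(h(pair(pair(a, a), a)))))  →  h(pair(b, h(pair(a, a))))   [R4 at 1.2.1]
3. h(pair(b, h(pair(a, a))))  →  h(pair(b, a))   [R4 at 1.2]
4. h(pair(b, a))  →  b   [R4 at ε]

b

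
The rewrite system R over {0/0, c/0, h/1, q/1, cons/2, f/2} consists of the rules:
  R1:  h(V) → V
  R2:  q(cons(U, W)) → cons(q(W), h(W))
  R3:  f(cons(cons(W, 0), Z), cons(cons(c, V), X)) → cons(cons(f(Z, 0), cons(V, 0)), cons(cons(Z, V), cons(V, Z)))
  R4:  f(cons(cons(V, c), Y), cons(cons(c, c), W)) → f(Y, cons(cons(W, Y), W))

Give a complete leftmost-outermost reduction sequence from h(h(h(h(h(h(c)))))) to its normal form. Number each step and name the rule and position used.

c

1. h(h(h(h(h(h(c))))))  →  h(h(h(h(h(c)))))   [R1 at ε]
2. h(h(h(h(h(c)))))  →  h(h(h(h(c))))   [R1 at ε]
3. h(h(h(h(c))))  →  h(h(h(c)))   [R1 at ε]
4. h(h(h(c)))  →  h(h(c))   [R1 at ε]
5. h(h(c))  →  h(c)   [R1 at ε]
6. h(c)  →  c   [R1 at ε]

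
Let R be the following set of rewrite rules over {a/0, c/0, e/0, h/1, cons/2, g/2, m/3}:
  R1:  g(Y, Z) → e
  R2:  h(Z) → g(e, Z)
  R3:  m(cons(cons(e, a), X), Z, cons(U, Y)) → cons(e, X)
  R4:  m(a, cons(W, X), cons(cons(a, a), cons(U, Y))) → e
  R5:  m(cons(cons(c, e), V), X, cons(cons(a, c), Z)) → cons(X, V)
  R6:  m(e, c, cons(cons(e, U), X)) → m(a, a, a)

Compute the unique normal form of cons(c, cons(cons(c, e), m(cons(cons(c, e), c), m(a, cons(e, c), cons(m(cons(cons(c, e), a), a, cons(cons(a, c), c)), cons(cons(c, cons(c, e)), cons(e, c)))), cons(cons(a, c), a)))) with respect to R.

cons(c, cons(cons(c, e), cons(e, c)))

1. cons(c, cons(cons(c, e), m(cons(cons(c, e), c), m(a, cons(e, c), cons(m(cons(cons(c, e), a), a, cons(cons(a, c), c)), cons(cons(c, cons(c, e)), cons(e, c)))), cons(cons(a, c), a))))  →  cons(c, cons(cons(c, e), cons(m(a, cons(e, c), cons(m(cons(cons(c, e), a), a, cons(cons(a, c), c)), cons(cons(c, cons(c, e)), cons(e, c)))), c)))   [R5 at 2.2]
2. cons(c, cons(cons(c, e), cons(m(a, cons(e, c), cons(m(cons(cons(c, e), a), a, cons(cons(a, c), c)), cons(cons(c, cons(c, e)), cons(e, c)))), c)))  →  cons(c, cons(cons(c, e), cons(m(a, cons(e, c), cons(cons(a, a), cons(cons(c, cons(c, e)), cons(e, c)))), c)))   [R5 at 2.2.1.3.1]
3. cons(c, cons(cons(c, e), cons(m(a, cons(e, c), cons(cons(a, a), cons(cons(c, cons(c, e)), cons(e, c)))), c)))  →  cons(c, cons(cons(c, e), cons(e, c)))   [R4 at 2.2.1]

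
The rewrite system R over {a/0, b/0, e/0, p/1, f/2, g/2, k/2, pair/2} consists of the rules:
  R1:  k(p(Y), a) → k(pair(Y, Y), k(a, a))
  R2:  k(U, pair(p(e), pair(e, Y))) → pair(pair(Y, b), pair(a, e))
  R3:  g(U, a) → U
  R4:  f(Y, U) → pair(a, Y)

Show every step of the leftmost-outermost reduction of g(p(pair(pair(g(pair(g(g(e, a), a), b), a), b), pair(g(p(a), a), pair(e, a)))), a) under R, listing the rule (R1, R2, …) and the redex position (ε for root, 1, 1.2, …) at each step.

p(pair(pair(pair(e, b), b), pair(p(a), pair(e, a))))

1. g(p(pair(pair(g(pair(g(g(e, a), a), b), a), b), pair(g(p(a), a), pair(e, a)))), a)  →  p(pair(pair(g(pair(g(g(e, a), a), b), a), b), pair(g(p(a), a), pair(e, a))))   [R3 at ε]
2. p(pair(pair(g(pair(g(g(e, a), a), b), a), b), pair(g(p(a), a), pair(e, a))))  →  p(pair(pair(pair(g(g(e, a), a), b), b), pair(g(p(a), a), pair(e, a))))   [R3 at 1.1.1]
3. p(pair(pair(pair(g(g(e, a), a), b), b), pair(g(p(a), a), pair(e, a))))  →  p(pair(pair(pair(g(e, a), b), b), pair(g(p(a), a), pair(e, a))))   [R3 at 1.1.1.1]
4. p(pair(pair(pair(g(e, a), b), b), pair(g(p(a), a), pair(e, a))))  →  p(pair(pair(pair(e, b), b), pair(g(p(a), a), pair(e, a))))   [R3 at 1.1.1.1]
5. p(pair(pair(pair(e, b), b), pair(g(p(a), a), pair(e, a))))  →  p(pair(pair(pair(e, b), b), pair(p(a), pair(e, a))))   [R3 at 1.2.1]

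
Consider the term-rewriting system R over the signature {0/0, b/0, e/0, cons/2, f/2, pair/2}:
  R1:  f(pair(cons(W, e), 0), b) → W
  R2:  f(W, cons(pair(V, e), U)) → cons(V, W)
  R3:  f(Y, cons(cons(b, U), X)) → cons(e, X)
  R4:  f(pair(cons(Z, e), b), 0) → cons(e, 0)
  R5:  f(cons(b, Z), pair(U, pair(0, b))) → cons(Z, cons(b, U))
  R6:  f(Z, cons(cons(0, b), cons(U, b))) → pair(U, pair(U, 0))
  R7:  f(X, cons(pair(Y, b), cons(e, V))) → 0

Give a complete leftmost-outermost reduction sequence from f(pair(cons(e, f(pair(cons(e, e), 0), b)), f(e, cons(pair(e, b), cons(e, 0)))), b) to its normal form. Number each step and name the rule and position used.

1. f(pair(cons(e, f(pair(cons(e, e), 0), b)), f(e, cons(pair(e, b), cons(e, 0)))), b)  →  f(pair(cons(e, e), f(e, cons(pair(e, b), cons(e, 0)))), b)   [R1 at 1.1.2]
2. f(pair(cons(e, e), f(e, cons(pair(e, b), cons(e, 0)))), b)  →  f(pair(cons(e, e), 0), b)   [R7 at 1.2]
3. f(pair(cons(e, e), 0), b)  →  e   [R1 at ε]

e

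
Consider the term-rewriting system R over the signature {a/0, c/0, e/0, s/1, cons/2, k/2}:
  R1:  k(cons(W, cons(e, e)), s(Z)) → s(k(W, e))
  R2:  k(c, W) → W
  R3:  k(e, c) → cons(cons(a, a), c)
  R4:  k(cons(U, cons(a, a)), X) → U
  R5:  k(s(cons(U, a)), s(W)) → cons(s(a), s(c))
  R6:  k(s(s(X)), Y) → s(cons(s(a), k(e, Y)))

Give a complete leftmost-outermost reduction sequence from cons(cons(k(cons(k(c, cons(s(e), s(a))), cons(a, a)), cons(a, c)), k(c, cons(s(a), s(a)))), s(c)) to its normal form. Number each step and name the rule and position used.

cons(cons(cons(s(e), s(a)), cons(s(a), s(a))), s(c))

1. cons(cons(k(cons(k(c, cons(s(e), s(a))), cons(a, a)), cons(a, c)), k(c, cons(s(a), s(a)))), s(c))  →  cons(cons(k(c, cons(s(e), s(a))), k(c, cons(s(a), s(a)))), s(c))   [R4 at 1.1]
2. cons(cons(k(c, cons(s(e), s(a))), k(c, cons(s(a), s(a)))), s(c))  →  cons(cons(cons(s(e), s(a)), k(c, cons(s(a), s(a)))), s(c))   [R2 at 1.1]
3. cons(cons(cons(s(e), s(a)), k(c, cons(s(a), s(a)))), s(c))  →  cons(cons(cons(s(e), s(a)), cons(s(a), s(a))), s(c))   [R2 at 1.2]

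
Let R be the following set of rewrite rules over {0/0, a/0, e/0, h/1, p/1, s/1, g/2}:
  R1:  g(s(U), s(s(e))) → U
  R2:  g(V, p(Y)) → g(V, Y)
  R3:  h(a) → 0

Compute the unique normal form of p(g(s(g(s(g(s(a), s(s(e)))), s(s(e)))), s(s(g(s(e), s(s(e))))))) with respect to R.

1. p(g(s(g(s(g(s(a), s(s(e)))), s(s(e)))), s(s(g(s(e), s(s(e)))))))  →  p(g(s(g(s(a), s(s(e)))), s(s(g(s(e), s(s(e)))))))   [R1 at 1.1.1]
2. p(g(s(g(s(a), s(s(e)))), s(s(g(s(e), s(s(e)))))))  →  p(g(s(a), s(s(g(s(e), s(s(e)))))))   [R1 at 1.1.1]
3. p(g(s(a), s(s(g(s(e), s(s(e)))))))  →  p(g(s(a), s(s(e))))   [R1 at 1.2.1.1]
4. p(g(s(a), s(s(e))))  →  p(a)   [R1 at 1]

p(a)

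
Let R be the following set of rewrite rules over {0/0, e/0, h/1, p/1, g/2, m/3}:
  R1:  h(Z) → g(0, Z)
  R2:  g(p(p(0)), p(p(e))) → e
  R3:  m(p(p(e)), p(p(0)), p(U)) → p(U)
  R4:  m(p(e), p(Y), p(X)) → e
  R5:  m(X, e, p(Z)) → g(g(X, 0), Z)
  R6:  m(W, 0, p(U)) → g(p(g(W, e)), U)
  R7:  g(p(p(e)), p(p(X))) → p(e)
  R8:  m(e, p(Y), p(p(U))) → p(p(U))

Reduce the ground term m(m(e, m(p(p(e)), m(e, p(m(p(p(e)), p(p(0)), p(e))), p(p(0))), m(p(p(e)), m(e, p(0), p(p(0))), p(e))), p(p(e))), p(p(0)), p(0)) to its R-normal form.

1. m(m(e, m(p(p(e)), m(e, p(m(p(p(e)), p(p(0)), p(e))), p(p(0))), m(p(p(e)), m(e, p(0), p(p(0))), p(e))), p(p(e))), p(p(0)), p(0))  →  m(m(e, m(p(p(e)), p(p(0)), m(p(p(e)), m(e, p(0), p(p(0))), p(e))), p(p(e))), p(p(0)), p(0))   [R8 at 1.2.2]
2. m(m(e, m(p(p(e)), p(p(0)), m(p(p(e)), m(e, p(0), p(p(0))), p(e))), p(p(e))), p(p(0)), p(0))  →  m(m(e, m(p(p(e)), p(p(0)), m(p(p(e)), p(p(0)), p(e))), p(p(e))), p(p(0)), p(0))   [R8 at 1.2.3.2]
3. m(m(e, m(p(p(e)), p(p(0)), m(p(p(e)), p(p(0)), p(e))), p(p(e))), p(p(0)), p(0))  →  m(m(e, m(p(p(e)), p(p(0)), p(e)), p(p(e))), p(p(0)), p(0))   [R3 at 1.2.3]
4. m(m(e, m(p(p(e)), p(p(0)), p(e)), p(p(e))), p(p(0)), p(0))  →  m(m(e, p(e), p(p(e))), p(p(0)), p(0))   [R3 at 1.2]
5. m(m(e, p(e), p(p(e))), p(p(0)), p(0))  →  m(p(p(e)), p(p(0)), p(0))   [R8 at 1]
6. m(p(p(e)), p(p(0)), p(0))  →  p(0)   [R3 at ε]

p(0)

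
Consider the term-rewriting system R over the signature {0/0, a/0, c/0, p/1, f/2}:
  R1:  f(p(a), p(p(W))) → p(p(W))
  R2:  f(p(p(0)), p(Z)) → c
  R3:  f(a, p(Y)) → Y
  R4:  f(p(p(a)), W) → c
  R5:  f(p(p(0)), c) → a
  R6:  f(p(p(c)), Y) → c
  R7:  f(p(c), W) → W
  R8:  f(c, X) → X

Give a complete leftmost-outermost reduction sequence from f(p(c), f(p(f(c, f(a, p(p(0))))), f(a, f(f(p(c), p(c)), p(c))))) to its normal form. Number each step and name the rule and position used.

a

1. f(p(c), f(p(f(c, f(a, p(p(0))))), f(a, f(f(p(c), p(c)), p(c)))))  →  f(p(f(c, f(a, p(p(0))))), f(a, f(f(p(c), p(c)), p(c))))   [R7 at ε]
2. f(p(f(c, f(a, p(p(0))))), f(a, f(f(p(c), p(c)), p(c))))  →  f(p(f(a, p(p(0)))), f(a, f(f(p(c), p(c)), p(c))))   [R8 at 1.1]
3. f(p(f(a, p(p(0)))), f(a, f(f(p(c), p(c)), p(c))))  →  f(p(p(0)), f(a, f(f(p(c), p(c)), p(c))))   [R3 at 1.1]
4. f(p(p(0)), f(a, f(f(p(c), p(c)), p(c))))  →  f(p(p(0)), f(a, f(p(c), p(c))))   [R7 at 2.2.1]
5. f(p(p(0)), f(a, f(p(c), p(c))))  →  f(p(p(0)), f(a, p(c)))   [R7 at 2.2]
6. f(p(p(0)), f(a, p(c)))  →  f(p(p(0)), c)   [R3 at 2]
7. f(p(p(0)), c)  →  a   [R5 at ε]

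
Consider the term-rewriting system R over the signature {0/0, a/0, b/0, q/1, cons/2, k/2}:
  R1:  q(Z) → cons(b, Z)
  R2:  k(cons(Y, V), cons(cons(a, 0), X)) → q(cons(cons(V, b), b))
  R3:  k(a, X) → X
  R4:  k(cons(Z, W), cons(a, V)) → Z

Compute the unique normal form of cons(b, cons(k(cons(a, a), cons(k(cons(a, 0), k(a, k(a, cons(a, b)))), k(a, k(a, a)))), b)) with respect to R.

1. cons(b, cons(k(cons(a, a), cons(k(cons(a, 0), k(a, k(a, cons(a, b)))), k(a, k(a, a)))), b))  →  cons(b, cons(k(cons(a, a), cons(k(cons(a, 0), k(a, cons(a, b))), k(a, k(a, a)))), b))   [R3 at 2.1.2.1.2]
2. cons(b, cons(k(cons(a, a), cons(k(cons(a, 0), k(a, cons(a, b))), k(a, k(a, a)))), b))  →  cons(b, cons(k(cons(a, a), cons(k(cons(a, 0), cons(a, b)), k(a, k(a, a)))), b))   [R3 at 2.1.2.1.2]
3. cons(b, cons(k(cons(a, a), cons(k(cons(a, 0), cons(a, b)), k(a, k(a, a)))), b))  →  cons(b, cons(k(cons(a, a), cons(a, k(a, k(a, a)))), b))   [R4 at 2.1.2.1]
4. cons(b, cons(k(cons(a, a), cons(a, k(a, k(a, a)))), b))  →  cons(b, cons(a, b))   [R4 at 2.1]

cons(b, cons(a, b))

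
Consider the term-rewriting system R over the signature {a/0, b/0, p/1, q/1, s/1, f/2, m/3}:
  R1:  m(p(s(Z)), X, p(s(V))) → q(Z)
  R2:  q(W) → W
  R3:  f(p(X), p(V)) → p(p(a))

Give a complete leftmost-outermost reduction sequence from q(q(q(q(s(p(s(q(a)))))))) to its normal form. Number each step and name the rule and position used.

1. q(q(q(q(s(p(s(q(a))))))))  →  q(q(q(s(p(s(q(a)))))))   [R2 at ε]
2. q(q(q(s(p(s(q(a)))))))  →  q(q(s(p(s(q(a))))))   [R2 at ε]
3. q(q(s(p(s(q(a))))))  →  q(s(p(s(q(a)))))   [R2 at ε]
4. q(s(p(s(q(a)))))  →  s(p(s(q(a))))   [R2 at ε]
5. s(p(s(q(a))))  →  s(p(s(a)))   [R2 at 1.1.1]

s(p(s(a)))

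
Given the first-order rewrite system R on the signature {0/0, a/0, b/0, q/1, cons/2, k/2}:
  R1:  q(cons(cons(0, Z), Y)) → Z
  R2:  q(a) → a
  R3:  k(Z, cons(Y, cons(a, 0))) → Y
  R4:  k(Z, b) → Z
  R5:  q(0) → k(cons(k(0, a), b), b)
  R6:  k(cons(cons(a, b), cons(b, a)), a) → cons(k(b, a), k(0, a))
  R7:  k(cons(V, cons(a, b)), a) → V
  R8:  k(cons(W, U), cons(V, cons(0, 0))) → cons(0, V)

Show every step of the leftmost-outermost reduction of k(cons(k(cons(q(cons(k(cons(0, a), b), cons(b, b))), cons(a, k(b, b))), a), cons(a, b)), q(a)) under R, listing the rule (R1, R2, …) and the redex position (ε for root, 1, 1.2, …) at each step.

a

1. k(cons(k(cons(q(cons(k(cons(0, a), b), cons(b, b))), cons(a, k(b, b))), a), cons(a, b)), q(a))  →  k(cons(k(cons(q(cons(cons(0, a), cons(b, b))), cons(a, k(b, b))), a), cons(a, b)), q(a))   [R4 at 1.1.1.1.1.1]
2. k(cons(k(cons(q(cons(cons(0, a), cons(b, b))), cons(a, k(b, b))), a), cons(a, b)), q(a))  →  k(cons(k(cons(a, cons(a, k(b, b))), a), cons(a, b)), q(a))   [R1 at 1.1.1.1]
3. k(cons(k(cons(a, cons(a, k(b, b))), a), cons(a, b)), q(a))  →  k(cons(k(cons(a, cons(a, b)), a), cons(a, b)), q(a))   [R4 at 1.1.1.2.2]
4. k(cons(k(cons(a, cons(a, b)), a), cons(a, b)), q(a))  →  k(cons(a, cons(a, b)), q(a))   [R7 at 1.1]
5. k(cons(a, cons(a, b)), q(a))  →  k(cons(a, cons(a, b)), a)   [R2 at 2]
6. k(cons(a, cons(a, b)), a)  →  a   [R7 at ε]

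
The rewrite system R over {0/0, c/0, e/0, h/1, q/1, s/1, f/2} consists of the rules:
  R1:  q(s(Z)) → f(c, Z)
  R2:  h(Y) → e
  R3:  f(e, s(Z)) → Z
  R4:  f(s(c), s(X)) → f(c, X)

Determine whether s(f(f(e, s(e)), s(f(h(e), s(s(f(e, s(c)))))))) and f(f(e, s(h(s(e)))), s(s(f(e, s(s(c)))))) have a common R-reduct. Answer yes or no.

Reduce t₁ = s(f(f(e, s(e)), s(f(h(e), s(s(f(e, s(c)))))))):
1. s(f(f(e, s(e)), s(f(h(e), s(s(f(e, s(c))))))))  →  s(f(e, s(f(h(e), s(s(f(e, s(c))))))))   [R3 at 1.1]
2. s(f(e, s(f(h(e), s(s(f(e, s(c))))))))  →  s(f(h(e), s(s(f(e, s(c))))))   [R3 at 1]
3. s(f(h(e), s(s(f(e, s(c))))))  →  s(f(e, s(s(f(e, s(c))))))   [R2 at 1.1]
4. s(f(e, s(s(f(e, s(c))))))  →  s(s(f(e, s(c))))   [R3 at 1]
5. s(s(f(e, s(c))))  →  s(s(c))   [R3 at 1.1]

Reduce t₂ = f(f(e, s(h(s(e)))), s(s(f(e, s(s(c)))))):
1. f(f(e, s(h(s(e)))), s(s(f(e, s(s(c))))))  →  f(h(s(e)), s(s(f(e, s(s(c))))))   [R3 at 1]
2. f(h(s(e)), s(s(f(e, s(s(c))))))  →  f(e, s(s(f(e, s(s(c))))))   [R2 at 1]
3. f(e, s(s(f(e, s(s(c))))))  →  s(f(e, s(s(c))))   [R3 at ε]
4. s(f(e, s(s(c))))  →  s(s(c))   [R3 at 1]

yes — NF(t₁) = s(s(c)), NF(t₂) = s(s(c))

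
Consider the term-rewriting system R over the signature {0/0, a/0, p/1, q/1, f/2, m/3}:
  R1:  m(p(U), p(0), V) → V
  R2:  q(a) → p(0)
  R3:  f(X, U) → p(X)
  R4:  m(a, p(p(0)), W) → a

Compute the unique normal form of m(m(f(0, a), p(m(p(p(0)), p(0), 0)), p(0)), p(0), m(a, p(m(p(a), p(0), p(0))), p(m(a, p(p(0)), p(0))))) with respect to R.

1. m(m(f(0, a), p(m(p(p(0)), p(0), 0)), p(0)), p(0), m(a, p(m(p(a), p(0), p(0))), p(m(a, p(p(0)), p(0)))))  →  m(m(p(0), p(m(p(p(0)), p(0), 0)), p(0)), p(0), m(a, p(m(p(a), p(0), p(0))), p(m(a, p(p(0)), p(0)))))   [R3 at 1.1]
2. m(m(p(0), p(m(p(p(0)), p(0), 0)), p(0)), p(0), m(a, p(m(p(a), p(0), p(0))), p(m(a, p(p(0)), p(0)))))  →  m(m(p(0), p(0), p(0)), p(0), m(a, p(m(p(a), p(0), p(0))), p(m(a, p(p(0)), p(0)))))   [R1 at 1.2.1]
3. m(m(p(0), p(0), p(0)), p(0), m(a, p(m(p(a), p(0), p(0))), p(m(a, p(p(0)), p(0)))))  →  m(p(0), p(0), m(a, p(m(p(a), p(0), p(0))), p(m(a, p(p(0)), p(0)))))   [R1 at 1]
4. m(p(0), p(0), m(a, p(m(p(a), p(0), p(0))), p(m(a, p(p(0)), p(0)))))  →  m(a, p(m(p(a), p(0), p(0))), p(m(a, p(p(0)), p(0))))   [R1 at ε]
5. m(a, p(m(p(a), p(0), p(0))), p(m(a, p(p(0)), p(0))))  →  m(a, p(p(0)), p(m(a, p(p(0)), p(0))))   [R1 at 2.1]
6. m(a, p(p(0)), p(m(a, p(p(0)), p(0))))  →  a   [R4 at ε]

a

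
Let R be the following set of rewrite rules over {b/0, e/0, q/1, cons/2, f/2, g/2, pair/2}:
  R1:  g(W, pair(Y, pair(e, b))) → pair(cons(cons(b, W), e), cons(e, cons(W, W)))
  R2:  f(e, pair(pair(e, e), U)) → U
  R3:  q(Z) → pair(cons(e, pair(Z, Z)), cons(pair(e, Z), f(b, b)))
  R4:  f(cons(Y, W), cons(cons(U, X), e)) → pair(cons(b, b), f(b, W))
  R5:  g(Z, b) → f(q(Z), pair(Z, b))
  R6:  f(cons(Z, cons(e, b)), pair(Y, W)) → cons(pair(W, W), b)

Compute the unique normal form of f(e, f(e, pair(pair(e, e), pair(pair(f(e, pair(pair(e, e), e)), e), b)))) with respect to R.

b

1. f(e, f(e, pair(pair(e, e), pair(pair(f(e, pair(pair(e, e), e)), e), b))))  →  f(e, pair(pair(f(e, pair(pair(e, e), e)), e), b))   [R2 at 2]
2. f(e, pair(pair(f(e, pair(pair(e, e), e)), e), b))  →  f(e, pair(pair(e, e), b))   [R2 at 2.1.1]
3. f(e, pair(pair(e, e), b))  →  b   [R2 at ε]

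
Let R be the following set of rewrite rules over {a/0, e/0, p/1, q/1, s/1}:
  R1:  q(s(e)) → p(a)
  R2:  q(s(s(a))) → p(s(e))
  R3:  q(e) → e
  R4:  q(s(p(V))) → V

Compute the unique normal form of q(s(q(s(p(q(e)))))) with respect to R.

p(a)

1. q(s(q(s(p(q(e))))))  →  q(s(q(e)))   [R4 at 1.1]
2. q(s(q(e)))  →  q(s(e))   [R3 at 1.1]
3. q(s(e))  →  p(a)   [R1 at ε]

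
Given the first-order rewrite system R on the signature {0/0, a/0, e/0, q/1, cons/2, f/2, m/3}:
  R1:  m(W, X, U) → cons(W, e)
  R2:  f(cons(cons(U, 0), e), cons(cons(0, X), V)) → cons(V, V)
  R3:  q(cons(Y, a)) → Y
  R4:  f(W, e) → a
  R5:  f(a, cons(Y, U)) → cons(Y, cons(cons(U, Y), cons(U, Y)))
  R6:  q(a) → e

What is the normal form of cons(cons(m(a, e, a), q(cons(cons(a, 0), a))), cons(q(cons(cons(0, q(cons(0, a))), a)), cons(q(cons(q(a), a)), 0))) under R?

cons(cons(cons(a, e), cons(a, 0)), cons(cons(0, 0), cons(e, 0)))

1. cons(cons(m(a, e, a), q(cons(cons(a, 0), a))), cons(q(cons(cons(0, q(cons(0, a))), a)), cons(q(cons(q(a), a)), 0)))  →  cons(cons(cons(a, e), q(cons(cons(a, 0), a))), cons(q(cons(cons(0, q(cons(0, a))), a)), cons(q(cons(q(a), a)), 0)))   [R1 at 1.1]
2. cons(cons(cons(a, e), q(cons(cons(a, 0), a))), cons(q(cons(cons(0, q(cons(0, a))), a)), cons(q(cons(q(a), a)), 0)))  →  cons(cons(cons(a, e), cons(a, 0)), cons(q(cons(cons(0, q(cons(0, a))), a)), cons(q(cons(q(a), a)), 0)))   [R3 at 1.2]
3. cons(cons(cons(a, e), cons(a, 0)), cons(q(cons(cons(0, q(cons(0, a))), a)), cons(q(cons(q(a), a)), 0)))  →  cons(cons(cons(a, e), cons(a, 0)), cons(cons(0, q(cons(0, a))), cons(q(cons(q(a), a)), 0)))   [R3 at 2.1]
4. cons(cons(cons(a, e), cons(a, 0)), cons(cons(0, q(cons(0, a))), cons(q(cons(q(a), a)), 0)))  →  cons(cons(cons(a, e), cons(a, 0)), cons(cons(0, 0), cons(q(cons(q(a), a)), 0)))   [R3 at 2.1.2]
5. cons(cons(cons(a, e), cons(a, 0)), cons(cons(0, 0), cons(q(cons(q(a), a)), 0)))  →  cons(cons(cons(a, e), cons(a, 0)), cons(cons(0, 0), cons(q(a), 0)))   [R3 at 2.2.1]
6. cons(cons(cons(a, e), cons(a, 0)), cons(cons(0, 0), cons(q(a), 0)))  →  cons(cons(cons(a, e), cons(a, 0)), cons(cons(0, 0), cons(e, 0)))   [R6 at 2.2.1]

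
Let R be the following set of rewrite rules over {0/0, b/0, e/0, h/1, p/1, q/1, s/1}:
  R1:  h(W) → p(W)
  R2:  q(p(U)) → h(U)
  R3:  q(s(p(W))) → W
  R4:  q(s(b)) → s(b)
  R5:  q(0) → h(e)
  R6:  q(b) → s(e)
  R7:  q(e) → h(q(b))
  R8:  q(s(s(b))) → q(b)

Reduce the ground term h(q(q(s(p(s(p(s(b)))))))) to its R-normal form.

p(s(b))

1. h(q(q(s(p(s(p(s(b))))))))  →  p(q(q(s(p(s(p(s(b))))))))   [R1 at ε]
2. p(q(q(s(p(s(p(s(b))))))))  →  p(q(s(p(s(b)))))   [R3 at 1.1]
3. p(q(s(p(s(b)))))  →  p(s(b))   [R3 at 1]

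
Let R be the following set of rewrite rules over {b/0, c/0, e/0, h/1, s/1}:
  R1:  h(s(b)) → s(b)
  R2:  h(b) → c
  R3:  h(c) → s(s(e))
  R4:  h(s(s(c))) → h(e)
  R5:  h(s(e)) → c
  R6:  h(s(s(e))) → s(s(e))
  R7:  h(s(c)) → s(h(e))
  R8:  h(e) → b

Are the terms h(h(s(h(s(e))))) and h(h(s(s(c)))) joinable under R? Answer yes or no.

no — NF(t₁) = s(b), NF(t₂) = c

Reduce t₁ = h(h(s(h(s(e))))):
1. h(h(s(h(s(e)))))  →  h(h(s(c)))   [R5 at 1.1.1]
2. h(h(s(c)))  →  h(s(h(e)))   [R7 at 1]
3. h(s(h(e)))  →  h(s(b))   [R8 at 1.1]
4. h(s(b))  →  s(b)   [R1 at ε]

Reduce t₂ = h(h(s(s(c)))):
1. h(h(s(s(c))))  →  h(h(e))   [R4 at 1]
2. h(h(e))  →  h(b)   [R8 at 1]
3. h(b)  →  c   [R2 at ε]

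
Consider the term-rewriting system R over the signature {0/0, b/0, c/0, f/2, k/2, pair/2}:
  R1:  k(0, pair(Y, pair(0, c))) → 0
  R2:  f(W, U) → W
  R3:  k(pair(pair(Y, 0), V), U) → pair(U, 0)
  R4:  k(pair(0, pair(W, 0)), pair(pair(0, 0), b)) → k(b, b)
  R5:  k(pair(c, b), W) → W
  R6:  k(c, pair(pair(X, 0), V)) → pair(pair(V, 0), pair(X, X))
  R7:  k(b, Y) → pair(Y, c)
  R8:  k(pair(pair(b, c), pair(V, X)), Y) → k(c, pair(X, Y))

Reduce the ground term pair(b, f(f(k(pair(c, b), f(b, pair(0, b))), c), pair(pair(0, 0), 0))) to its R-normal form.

1. pair(b, f(f(k(pair(c, b), f(b, pair(0, b))), c), pair(pair(0, 0), 0)))  →  pair(b, f(k(pair(c, b), f(b, pair(0, b))), c))   [R2 at 2]
2. pair(b, f(k(pair(c, b), f(b, pair(0, b))), c))  →  pair(b, k(pair(c, b), f(b, pair(0, b))))   [R2 at 2]
3. pair(b, k(pair(c, b), f(b, pair(0, b))))  →  pair(b, f(b, pair(0, b)))   [R5 at 2]
4. pair(b, f(b, pair(0, b)))  →  pair(b, b)   [R2 at 2]

pair(b, b)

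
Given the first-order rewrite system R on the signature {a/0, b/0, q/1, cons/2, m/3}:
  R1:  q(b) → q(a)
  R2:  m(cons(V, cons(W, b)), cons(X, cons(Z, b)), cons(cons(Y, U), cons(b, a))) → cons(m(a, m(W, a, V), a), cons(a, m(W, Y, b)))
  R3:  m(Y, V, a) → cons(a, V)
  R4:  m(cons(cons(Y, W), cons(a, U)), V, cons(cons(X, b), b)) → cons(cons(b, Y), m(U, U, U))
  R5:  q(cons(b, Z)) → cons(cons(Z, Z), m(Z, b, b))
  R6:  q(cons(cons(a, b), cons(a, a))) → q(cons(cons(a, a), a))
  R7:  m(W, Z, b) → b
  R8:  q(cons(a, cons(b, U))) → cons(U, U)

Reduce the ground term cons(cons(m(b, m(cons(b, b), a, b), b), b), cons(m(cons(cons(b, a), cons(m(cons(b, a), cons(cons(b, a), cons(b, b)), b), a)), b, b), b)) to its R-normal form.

1. cons(cons(m(b, m(cons(b, b), a, b), b), b), cons(m(cons(cons(b, a), cons(m(cons(b, a), cons(cons(b, a), cons(b, b)), b), a)), b, b), b))  →  cons(cons(b, b), cons(m(cons(cons(b, a), cons(m(cons(b, a), cons(cons(b, a), cons(b, b)), b), a)), b, b), b))   [R7 at 1.1]
2. cons(cons(b, b), cons(m(cons(cons(b, a), cons(m(cons(b, a), cons(cons(b, a), cons(b, b)), b), a)), b, b), b))  →  cons(cons(b, b), cons(b, b))   [R7 at 2.1]

cons(cons(b, b), cons(b, b))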